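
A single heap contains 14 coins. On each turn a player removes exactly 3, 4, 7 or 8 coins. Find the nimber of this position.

1

Compute g(0), g(1), … for moves {3, 4, 7, 8}:
k:     0  1  2  3  4  5  6  7  8  9 10 11 12 13 14
g(k):  0  0  0  1  1  1  2  2  2  3  3  0  0  0  1
So g(14) = 1.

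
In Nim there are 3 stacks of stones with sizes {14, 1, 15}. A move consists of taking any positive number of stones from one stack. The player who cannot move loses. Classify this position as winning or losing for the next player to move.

Losing position

In binary:
  1110  (14)
  0001  (1)
  1111  (15)
  ----
  0000  (0)
The nim-sum is 0, so this is a P-position: the player to move is in a losing position under optimal play.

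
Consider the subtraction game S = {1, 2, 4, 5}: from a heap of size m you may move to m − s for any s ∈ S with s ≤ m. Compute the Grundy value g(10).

Build the Grundy sequence with g(k) = mex{g(k−s) : s ∈ {1, 2, 4, 5}, s ≤ k}:
k:     0  1  2  3  4  5  6  7  8  9 10
g(k):  0  1  2  0  1  2  0  1  2  0  1
So g(10) = 1.

1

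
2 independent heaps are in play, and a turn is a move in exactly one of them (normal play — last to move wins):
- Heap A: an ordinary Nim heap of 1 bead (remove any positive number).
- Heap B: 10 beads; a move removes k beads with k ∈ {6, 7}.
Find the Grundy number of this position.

Heap A is a plain Nim heap of size 1, so its Grundy value is 1.
Build the Grundy sequence for heap B with g(k) = mex{g(k−s) : s ∈ {6, 7}, s ≤ k}:
k:     0  1  2  3  4  5  6  7  8  9 10
g(k):  0  0  0  0  0  0  1  1  1  1  1
So g(10) = 1.
By the Sprague-Grundy theorem, the Grundy value of a sum of independent games is the XOR of the component values.
Combined value = 1 XOR 1 = 0.

0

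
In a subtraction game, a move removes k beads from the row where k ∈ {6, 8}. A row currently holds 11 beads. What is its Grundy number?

1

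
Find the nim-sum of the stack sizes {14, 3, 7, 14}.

4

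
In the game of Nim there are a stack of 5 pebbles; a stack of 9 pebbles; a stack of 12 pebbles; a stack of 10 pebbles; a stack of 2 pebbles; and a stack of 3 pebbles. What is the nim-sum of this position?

11

Write each in binary and XOR column by column:
  0101  (5)
  1001  (9)
  1100  (12)
  1010  (10)
  0010  (2)
  0011  (3)
  ----
  1011  (11)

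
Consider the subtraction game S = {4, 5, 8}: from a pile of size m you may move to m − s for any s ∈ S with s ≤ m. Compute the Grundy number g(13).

Build the Grundy sequence with g(k) = mex{g(k−s) : s ∈ {4, 5, 8}, s ≤ k}:
g(0) = mex{} = 0
g(1) = mex{} = 0
g(2) = mex{} = 0
g(3) = mex{} = 0
g(4) = mex{0} = 1
g(5) = mex{0} = 1
g(6) = mex{0} = 1
g(7) = mex{0} = 1
g(8) = mex{0,1} = 2
g(9) = mex{0,1} = 2
g(10) = mex{0,1} = 2
g(11) = mex{0,1} = 2
g(12) = mex{1,2} = 0
g(13) = mex{1,2} = 0
So g(13) = 0.

0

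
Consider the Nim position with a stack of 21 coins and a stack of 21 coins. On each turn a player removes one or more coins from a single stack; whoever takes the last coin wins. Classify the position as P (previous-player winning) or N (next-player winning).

P-position

Compute the nim-sum pairwise:
21 XOR 21 = 0
The nim-sum is 0, so this is a P-position: the player to move is in a losing position under optimal play.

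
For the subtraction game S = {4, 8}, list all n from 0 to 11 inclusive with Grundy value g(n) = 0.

0, 1, 2, 3

Compute g(0), g(1), … for moves {4, 8}:
k:     0  1  2  3  4  5  6  7  8  9 10 11
g(k):  0  0  0  0  1  1  1  1  2  2  2  2
The P-positions (g = 0) in 0..11 are 0, 1, 2, 3.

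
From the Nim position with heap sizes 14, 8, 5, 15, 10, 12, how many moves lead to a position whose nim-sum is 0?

Nim-sum: 14 XOR 8 XOR 5 XOR 15 XOR 10 XOR 12 = 10.
The overall nim-sum is X = 10. A heap of size p has a winning move iff p XOR X < p (reduce it to p XOR X).
  14: 14 XOR 10 = 4 < 14 — winning move (to 4).
  8: 8 XOR 10 = 2 < 8 — winning move (to 2).
  5: 5 XOR 10 = 15 ≥ 5 — no move.
  15: 15 XOR 10 = 5 < 15 — winning move (to 5).
  10: 10 XOR 10 = 0 < 10 — winning move (to 0).
  12: 12 XOR 10 = 6 < 12 — winning move (to 6).
That gives 5 winning moves.

5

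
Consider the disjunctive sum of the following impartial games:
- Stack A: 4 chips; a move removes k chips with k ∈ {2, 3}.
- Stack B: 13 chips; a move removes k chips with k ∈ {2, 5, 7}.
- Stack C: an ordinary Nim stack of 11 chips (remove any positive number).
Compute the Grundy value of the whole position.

9

Grundy values for stack A (subtraction set {2, 3}):
k:     0  1  2  3  4
g(k):  0  0  1  1  2
So g(4) = 2.
Grundy values for stack B (subtraction set {2, 5, 7}):
g(0) = mex{} = 0
g(1) = mex{} = 0
g(2) = mex{0} = 1
g(3) = mex{0} = 1
g(4) = mex{1} = 0
g(5) = mex{0,1} = 2
g(6) = mex{0} = 1
g(7) = mex{0,1,2} = 3
g(8) = mex{0,1} = 2
g(9) = mex{0,1,3} = 2
g(10) = mex{1,2} = 0
g(11) = mex{0,1,2} = 3
g(12) = mex{0,2,3} = 1
g(13) = mex{1,2,3} = 0
So g(13) = 0.
Stack C is a plain Nim stack of size 11, so its Grundy value is 11.
By the Sprague-Grundy theorem, the Grundy value of a sum of independent games is the XOR of the component values.
Combined value = 2 XOR 0 XOR 11 = 9.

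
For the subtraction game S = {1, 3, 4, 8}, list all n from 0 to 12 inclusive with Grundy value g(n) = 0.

0, 2, 7, 9

Build the Grundy sequence with g(k) = mex{g(k−s) : s ∈ {1, 3, 4, 8}, s ≤ k}:
g(0) = mex{} = 0
g(1) = mex{0} = 1
g(2) = mex{1} = 0
g(3) = mex{0} = 1
g(4) = mex{0,1} = 2
g(5) = mex{0,1,2} = 3
g(6) = mex{0,1,3} = 2
g(7) = mex{1,2} = 0
g(8) = mex{0,2,3} = 1
g(9) = mex{1,2,3} = 0
g(10) = mex{0,2} = 1
g(11) = mex{0,1} = 2
g(12) = mex{0,1,2} = 3
The P-positions (g = 0) in 0..12 are 0, 2, 7, 9.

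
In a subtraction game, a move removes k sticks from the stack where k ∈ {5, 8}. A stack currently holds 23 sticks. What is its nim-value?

2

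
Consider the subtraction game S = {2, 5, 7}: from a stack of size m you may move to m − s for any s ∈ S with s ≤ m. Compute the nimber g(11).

Grundy values for subtraction set {2, 5, 7}:
g(0) = mex{} = 0
g(1) = mex{} = 0
g(2) = mex{0} = 1
g(3) = mex{0} = 1
g(4) = mex{1} = 0
g(5) = mex{0,1} = 2
g(6) = mex{0} = 1
g(7) = mex{0,1,2} = 3
g(8) = mex{0,1} = 2
g(9) = mex{0,1,3} = 2
g(10) = mex{1,2} = 0
g(11) = mex{0,1,2} = 3
So g(11) = 3.

3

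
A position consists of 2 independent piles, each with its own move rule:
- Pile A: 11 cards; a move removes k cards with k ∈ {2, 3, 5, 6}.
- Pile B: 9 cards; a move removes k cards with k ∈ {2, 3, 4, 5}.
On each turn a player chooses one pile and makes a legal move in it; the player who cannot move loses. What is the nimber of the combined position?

0

Grundy values for pile A (subtraction set {2, 3, 5, 6}):
g(0) = mex{} = 0
g(1) = mex{} = 0
g(2) = mex{0} = 1
g(3) = mex{0} = 1
g(4) = mex{0,1} = 2
g(5) = mex{0,1} = 2
g(6) = mex{0,1,2} = 3
g(7) = mex{0,1,2} = 3
g(8) = mex{1,2,3} = 0
g(9) = mex{1,2,3} = 0
g(10) = mex{0,2,3} = 1
g(11) = mex{0,2,3} = 1
So g(11) = 1.
Build the Grundy sequence for pile B with g(k) = mex{g(k−s) : s ∈ {2, 3, 4, 5}, s ≤ k}:
k:     0  1  2  3  4  5  6  7  8  9
g(k):  0  0  1  1  2  2  3  0  0  1
So g(9) = 1.
By the Sprague-Grundy theorem, the Grundy value of a sum of independent games is the XOR of the component values.
Combined value = 1 XOR 1 = 0.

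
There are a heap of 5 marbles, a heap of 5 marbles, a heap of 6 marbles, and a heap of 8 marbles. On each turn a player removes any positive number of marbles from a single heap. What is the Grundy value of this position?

Compute the nim-sum pairwise:
5 ⊕ 5 = 0
0 ⊕ 6 = 6
6 ⊕ 8 = 14

14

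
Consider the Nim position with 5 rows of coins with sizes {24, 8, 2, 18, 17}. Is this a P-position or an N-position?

N-position

Write each in binary and XOR column by column:
  11000  (24)
  01000  (8)
  00010  (2)
  10010  (18)
  10001  (17)
  -----
  10001  (17)
The nim-sum is 17 ≠ 0, so this is an N-position: the player to move can win.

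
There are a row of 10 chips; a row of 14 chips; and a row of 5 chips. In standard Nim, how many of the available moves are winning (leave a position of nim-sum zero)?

Nim-sum: 10 ⊕ 14 ⊕ 5 = 1.
The overall nim-sum is X = 1. A row of size p has a winning move iff p XOR X < p (reduce it to p XOR X).
  10: 10 XOR 1 = 11 ≥ 10 — no move.
  14: 14 XOR 1 = 15 ≥ 14 — no move.
  5: 5 XOR 1 = 4 < 5 — winning move (to 4).
That gives 1 winning move.

1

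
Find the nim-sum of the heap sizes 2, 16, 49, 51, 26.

10

Nim-sum: 2 ^ 16 ^ 49 ^ 51 ^ 26 = 10.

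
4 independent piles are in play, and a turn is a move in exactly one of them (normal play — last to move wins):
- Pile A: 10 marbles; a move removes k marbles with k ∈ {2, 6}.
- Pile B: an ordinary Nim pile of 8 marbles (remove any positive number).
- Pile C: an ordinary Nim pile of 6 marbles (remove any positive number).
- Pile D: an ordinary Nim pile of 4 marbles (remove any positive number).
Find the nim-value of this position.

11

Build the Grundy sequence for pile A with g(k) = mex{g(k−s) : s ∈ {2, 6}, s ≤ k}:
k:     0  1  2  3  4  5  6  7  8  9 10
g(k):  0  0  1  1  0  0  1  1  0  0  1
So g(10) = 1.
Pile B is a plain Nim pile of size 8, so its Grundy value is 8.
Pile C is a plain Nim pile of size 6, so its Grundy value is 6.
Pile D is a plain Nim pile of size 4, so its Grundy value is 4.
The value of a disjunctive sum is the nim-sum of the parts.
Combined value = 1 ⊕ 8 ⊕ 6 ⊕ 4 = 11.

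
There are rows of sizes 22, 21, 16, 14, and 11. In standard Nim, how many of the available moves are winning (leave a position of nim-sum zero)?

3

Nim-sum: 22 ⊕ 21 ⊕ 16 ⊕ 14 ⊕ 11 = 22.
The overall nim-sum is X = 22. A row of size p has a winning move iff p XOR X < p (reduce it to p XOR X).
  22: 22 XOR 22 = 0 < 22 — winning move (to 0).
  21: 21 XOR 22 = 3 < 21 — winning move (to 3).
  16: 16 XOR 22 = 6 < 16 — winning move (to 6).
  14: 14 XOR 22 = 24 ≥ 14 — no move.
  11: 11 XOR 22 = 29 ≥ 11 — no move.
That gives 3 winning moves.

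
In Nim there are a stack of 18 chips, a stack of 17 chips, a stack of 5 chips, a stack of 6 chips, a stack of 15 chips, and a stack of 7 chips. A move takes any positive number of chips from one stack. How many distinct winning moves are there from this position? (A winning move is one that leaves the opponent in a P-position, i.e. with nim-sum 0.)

In binary:
  10010  (18)
  10001  (17)
  00101  (5)
  00110  (6)
  01111  (15)
  00111  (7)
  -----
  01000  (8)
The overall nim-sum is X = 8. A stack of size p has a winning move iff p XOR X < p (reduce it to p XOR X).
  18: 18 XOR 8 = 26 ≥ 18 — no move.
  17: 17 XOR 8 = 25 ≥ 17 — no move.
  5: 5 XOR 8 = 13 ≥ 5 — no move.
  6: 6 XOR 8 = 14 ≥ 6 — no move.
  15: 15 XOR 8 = 7 < 15 — winning move (to 7).
  7: 7 XOR 8 = 15 ≥ 7 — no move.
That gives 1 winning move.

1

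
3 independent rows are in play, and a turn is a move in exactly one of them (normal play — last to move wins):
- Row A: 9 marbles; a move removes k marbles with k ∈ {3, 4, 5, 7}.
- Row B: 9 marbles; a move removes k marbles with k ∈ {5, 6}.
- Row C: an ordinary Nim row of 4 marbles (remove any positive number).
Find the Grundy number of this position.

Grundy values for row A (subtraction set {3, 4, 5, 7}):
k:     0  1  2  3  4  5  6  7  8  9
g(k):  0  0  0  1  1  1  2  2  2  3
So g(9) = 3.
Build the Grundy sequence for row B with g(k) = mex{g(k−s) : s ∈ {5, 6}, s ≤ k}:
g(0) = mex{} = 0
g(1) = mex{} = 0
g(2) = mex{} = 0
g(3) = mex{} = 0
g(4) = mex{} = 0
g(5) = mex{0} = 1
g(6) = mex{0} = 1
g(7) = mex{0} = 1
g(8) = mex{0} = 1
g(9) = mex{0} = 1
So g(9) = 1.
Row C is a plain Nim row of size 4, so its Grundy value is 4.
The value of a disjunctive sum is the nim-sum of the parts.
Combined value = 3 XOR 1 XOR 4 = 6.

6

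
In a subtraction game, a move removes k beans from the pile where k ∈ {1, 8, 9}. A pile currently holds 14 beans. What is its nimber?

2

Grundy values for subtraction set {1, 8, 9}:
k:     0  1  2  3  4  5  6  7  8  9 10 11 12 13 14
g(k):  0  1  0  1  0  1  0  1  2  3  2  3  2  3  2
So g(14) = 2.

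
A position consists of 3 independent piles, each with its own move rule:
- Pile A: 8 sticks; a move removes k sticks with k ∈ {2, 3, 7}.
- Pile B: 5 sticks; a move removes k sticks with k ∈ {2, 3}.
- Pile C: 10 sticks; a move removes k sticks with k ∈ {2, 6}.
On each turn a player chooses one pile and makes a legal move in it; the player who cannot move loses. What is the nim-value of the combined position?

For pile A, compute g(0), g(1), … with moves {2, 3, 7}:
k:     0  1  2  3  4  5  6  7  8
g(k):  0  0  1  1  2  0  0  1  1
So g(8) = 1.
Build the Grundy sequence for pile B with g(k) = mex{g(k−s) : s ∈ {2, 3}, s ≤ k}:
g(0) = mex{} = 0
g(1) = mex{} = 0
g(2) = mex{0} = 1
g(3) = mex{0} = 1
g(4) = mex{0,1} = 2
g(5) = mex{1} = 0
So g(5) = 0.
Build the Grundy sequence for pile C with g(k) = mex{g(k−s) : s ∈ {2, 6}, s ≤ k}:
g(0) = mex{} = 0
g(1) = mex{} = 0
g(2) = mex{0} = 1
g(3) = mex{0} = 1
g(4) = mex{1} = 0
g(5) = mex{1} = 0
g(6) = mex{0} = 1
g(7) = mex{0} = 1
g(8) = mex{1} = 0
g(9) = mex{1} = 0
g(10) = mex{0} = 1
So g(10) = 1.
The value of a disjunctive sum is the nim-sum of the parts.
Combined value = 1 ⊕ 0 ⊕ 1 = 0.

0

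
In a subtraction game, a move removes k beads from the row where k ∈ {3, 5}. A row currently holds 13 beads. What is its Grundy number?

Grundy values for subtraction set {3, 5}:
k:     0  1  2  3  4  5  6  7  8  9 10 11 12 13
g(k):  0  0  0  1  1  1  2  2  0  0  0  1  1  1
So g(13) = 1.

1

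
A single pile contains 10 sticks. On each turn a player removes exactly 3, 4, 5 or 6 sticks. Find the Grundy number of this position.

0

Build the Grundy sequence with g(k) = mex{g(k−s) : s ∈ {3, 4, 5, 6}, s ≤ k}:
k:     0  1  2  3  4  5  6  7  8  9 10
g(k):  0  0  0  1  1  1  2  2  2  0  0
So g(10) = 0.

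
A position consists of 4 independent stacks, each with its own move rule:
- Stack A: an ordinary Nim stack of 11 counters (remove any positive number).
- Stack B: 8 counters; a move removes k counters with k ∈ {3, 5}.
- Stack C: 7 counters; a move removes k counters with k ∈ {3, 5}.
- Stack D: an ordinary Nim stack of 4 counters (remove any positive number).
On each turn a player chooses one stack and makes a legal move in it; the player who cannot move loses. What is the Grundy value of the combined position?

13

Stack A is a plain Nim stack of size 11, so its Grundy value is 11.
Grundy values for stack B (subtraction set {3, 5}):
g(0) = mex{} = 0
g(1) = mex{} = 0
g(2) = mex{} = 0
g(3) = mex{0} = 1
g(4) = mex{0} = 1
g(5) = mex{0} = 1
g(6) = mex{0,1} = 2
g(7) = mex{0,1} = 2
g(8) = mex{1} = 0
So g(8) = 0.
For stack C, compute g(0), g(1), … with moves {3, 5}:
k:     0  1  2  3  4  5  6  7
g(k):  0  0  0  1  1  1  2  2
So g(7) = 2.
Stack D is a plain Nim stack of size 4, so its Grundy value is 4.
By the Sprague-Grundy theorem, the Grundy value of a sum of independent games is the XOR of the component values.
Combined value = 11 XOR 0 XOR 2 XOR 4 = 13.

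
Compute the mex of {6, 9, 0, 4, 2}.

1

0 is in the set but 1 is not, so the mex is 1.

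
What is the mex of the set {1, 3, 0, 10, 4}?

2

The values 0, 1 are all present; 2 is the first non-negative integer missing from the set.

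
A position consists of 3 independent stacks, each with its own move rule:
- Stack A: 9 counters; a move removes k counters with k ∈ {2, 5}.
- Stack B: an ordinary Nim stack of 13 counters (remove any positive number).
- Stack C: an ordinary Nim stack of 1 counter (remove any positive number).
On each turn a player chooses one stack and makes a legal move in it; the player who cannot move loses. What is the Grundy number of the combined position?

13

For stack A, compute g(0), g(1), … with moves {2, 5}:
g(0) = mex{} = 0
g(1) = mex{} = 0
g(2) = mex{0} = 1
g(3) = mex{0} = 1
g(4) = mex{1} = 0
g(5) = mex{0,1} = 2
g(6) = mex{0} = 1
g(7) = mex{1,2} = 0
g(8) = mex{1} = 0
g(9) = mex{0} = 1
So g(9) = 1.
Stack B is a plain Nim stack of size 13, so its Grundy value is 13.
Stack C is a plain Nim stack of size 1, so its Grundy value is 1.
By the Sprague-Grundy theorem, the Grundy value of a sum of independent games is the XOR of the component values.
Combined value = 1 XOR 13 XOR 1 = 13.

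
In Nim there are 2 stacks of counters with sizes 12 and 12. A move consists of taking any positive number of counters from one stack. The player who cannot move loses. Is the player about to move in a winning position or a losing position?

Losing position

Write each in binary and XOR column by column:
  1100  (12)
  1100  (12)
  ----
  0000  (0)
The nim-sum is 0, so this is a P-position: the player to move is in a losing position under optimal play.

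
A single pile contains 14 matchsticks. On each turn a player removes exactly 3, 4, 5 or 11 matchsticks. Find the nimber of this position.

Compute g(0), g(1), … for moves {3, 4, 5, 11}:
g(0) = mex{} = 0
g(1) = mex{} = 0
g(2) = mex{} = 0
g(3) = mex{0} = 1
g(4) = mex{0} = 1
g(5) = mex{0} = 1
g(6) = mex{0,1} = 2
g(7) = mex{0,1} = 2
g(8) = mex{1} = 0
g(9) = mex{1,2} = 0
g(10) = mex{1,2} = 0
g(11) = mex{0,2} = 1
g(12) = mex{0,2} = 1
g(13) = mex{0} = 1
g(14) = mex{0,1} = 2
So g(14) = 2.

2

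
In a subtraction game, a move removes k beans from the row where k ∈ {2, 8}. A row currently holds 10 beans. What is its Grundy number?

0

Grundy values for subtraction set {2, 8}:
g(0) = mex{} = 0
g(1) = mex{} = 0
g(2) = mex{0} = 1
g(3) = mex{0} = 1
g(4) = mex{1} = 0
g(5) = mex{1} = 0
g(6) = mex{0} = 1
g(7) = mex{0} = 1
g(8) = mex{0,1} = 2
g(9) = mex{0,1} = 2
g(10) = mex{1,2} = 0
So g(10) = 0.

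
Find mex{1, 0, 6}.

The values 0, 1 are all present; 2 is the first non-negative integer missing from the set.

2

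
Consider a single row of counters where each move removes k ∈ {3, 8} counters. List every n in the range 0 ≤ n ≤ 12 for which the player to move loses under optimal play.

Compute g(0), g(1), … for moves {3, 8}:
g(0) = mex{} = 0
g(1) = mex{} = 0
g(2) = mex{} = 0
g(3) = mex{0} = 1
g(4) = mex{0} = 1
g(5) = mex{0} = 1
g(6) = mex{1} = 0
g(7) = mex{1} = 0
g(8) = mex{0,1} = 2
g(9) = mex{0} = 1
g(10) = mex{0} = 1
g(11) = mex{1,2} = 0
g(12) = mex{1} = 0
The P-positions (g = 0) in 0..12 are 0, 1, 2, 6, 7, 11, 12.

0, 1, 2, 6, 7, 11, 12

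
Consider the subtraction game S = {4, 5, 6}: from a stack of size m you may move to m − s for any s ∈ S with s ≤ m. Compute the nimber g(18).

2

Compute g(0), g(1), … for moves {4, 5, 6}:
k:     0  1  2  3  4  5  6  7  8  9 10 11 12 13 14 15 16 17 18
g(k):  0  0  0  0  1  1  1  1  2  2  0  0  0  0  1  1  1  1  2
So g(18) = 2.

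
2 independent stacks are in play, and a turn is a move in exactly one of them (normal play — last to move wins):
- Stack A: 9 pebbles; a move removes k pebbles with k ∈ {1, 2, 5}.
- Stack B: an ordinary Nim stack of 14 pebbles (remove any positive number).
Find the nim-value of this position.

14

Grundy values for stack A (subtraction set {1, 2, 5}):
k:     0  1  2  3  4  5  6  7  8  9
g(k):  0  1  2  0  1  2  0  1  2  0
So g(9) = 0.
Stack B is a plain Nim stack of size 14, so its Grundy value is 14.
By the Sprague-Grundy theorem, the Grundy value of a sum of independent games is the XOR of the component values.
Combined value = 0 XOR 14 = 14.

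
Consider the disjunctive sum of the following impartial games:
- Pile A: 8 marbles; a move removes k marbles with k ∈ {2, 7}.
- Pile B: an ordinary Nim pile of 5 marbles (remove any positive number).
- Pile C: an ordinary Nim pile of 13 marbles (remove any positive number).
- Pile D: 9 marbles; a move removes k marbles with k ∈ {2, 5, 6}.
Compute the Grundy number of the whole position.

8

For pile A, compute g(0), g(1), … with moves {2, 7}:
k:     0  1  2  3  4  5  6  7  8
g(k):  0  0  1  1  0  0  1  1  2
So g(8) = 2.
Pile B is a plain Nim pile of size 5, so its Grundy value is 5.
Pile C is a plain Nim pile of size 13, so its Grundy value is 13.
For pile D, compute g(0), g(1), … with moves {2, 5, 6}:
g(0) = mex{} = 0
g(1) = mex{} = 0
g(2) = mex{0} = 1
g(3) = mex{0} = 1
g(4) = mex{1} = 0
g(5) = mex{0,1} = 2
g(6) = mex{0} = 1
g(7) = mex{0,1,2} = 3
g(8) = mex{1} = 0
g(9) = mex{0,1,3} = 2
So g(9) = 2.
The value of a disjunctive sum is the nim-sum of the parts.
Combined value = 2 XOR 5 XOR 13 XOR 2 = 8.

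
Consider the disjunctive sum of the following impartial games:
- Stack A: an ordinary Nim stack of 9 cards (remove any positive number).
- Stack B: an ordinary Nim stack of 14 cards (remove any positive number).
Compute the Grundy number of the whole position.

Stack A is a plain Nim stack of size 9, so its Grundy value is 9.
Stack B is a plain Nim stack of size 14, so its Grundy value is 14.
The value of a disjunctive sum is the nim-sum of the parts.
Combined value = 9 ⊕ 14 = 7.

7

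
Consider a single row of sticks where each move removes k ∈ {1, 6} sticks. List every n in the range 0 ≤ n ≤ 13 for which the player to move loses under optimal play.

0, 2, 4, 7, 9, 11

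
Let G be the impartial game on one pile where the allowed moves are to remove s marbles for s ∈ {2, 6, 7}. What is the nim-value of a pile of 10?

Grundy values for subtraction set {2, 6, 7}:
k:     0  1  2  3  4  5  6  7  8  9 10
g(k):  0  0  1  1  0  0  1  1  2  0  3
So g(10) = 3.

3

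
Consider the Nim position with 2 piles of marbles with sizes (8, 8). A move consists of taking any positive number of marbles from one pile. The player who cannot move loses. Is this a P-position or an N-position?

P-position

Compute the nim-sum pairwise:
8 ^ 8 = 0
The nim-sum is 0, so this is a P-position: the player to move is in a losing position under optimal play.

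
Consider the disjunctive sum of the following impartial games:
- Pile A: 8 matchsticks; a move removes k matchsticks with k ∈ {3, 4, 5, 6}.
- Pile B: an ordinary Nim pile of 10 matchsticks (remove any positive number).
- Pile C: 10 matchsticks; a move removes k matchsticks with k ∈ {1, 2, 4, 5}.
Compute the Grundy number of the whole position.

9

Grundy values for pile A (subtraction set {3, 4, 5, 6}):
k:     0  1  2  3  4  5  6  7  8
g(k):  0  0  0  1  1  1  2  2  2
So g(8) = 2.
Pile B is a plain Nim pile of size 10, so its Grundy value is 10.
Build the Grundy sequence for pile C with g(k) = mex{g(k−s) : s ∈ {1, 2, 4, 5}, s ≤ k}:
k:     0  1  2  3  4  5  6  7  8  9 10
g(k):  0  1  2  0  1  2  0  1  2  0  1
So g(10) = 1.
The value of a disjunctive sum is the nim-sum of the parts.
Combined value = 2 XOR 10 XOR 1 = 9.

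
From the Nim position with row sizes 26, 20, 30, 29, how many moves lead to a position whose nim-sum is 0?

Nim-sum: 26 ⊕ 20 ⊕ 30 ⊕ 29 = 13.
The overall nim-sum is X = 13. A row of size p has a winning move iff p XOR X < p (reduce it to p XOR X).
  26: 26 XOR 13 = 23 < 26 — winning move (to 23).
  20: 20 XOR 13 = 25 ≥ 20 — no move.
  30: 30 XOR 13 = 19 < 30 — winning move (to 19).
  29: 29 XOR 13 = 16 < 29 — winning move (to 16).
That gives 3 winning moves.

3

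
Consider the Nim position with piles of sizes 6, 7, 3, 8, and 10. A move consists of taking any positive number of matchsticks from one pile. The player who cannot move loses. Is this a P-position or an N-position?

P-position

Compute the nim-sum pairwise:
6 ^ 7 = 1
1 ^ 3 = 2
2 ^ 8 = 10
10 ^ 10 = 0
The nim-sum is 0, so this is a P-position: the player to move is in a losing position under optimal play.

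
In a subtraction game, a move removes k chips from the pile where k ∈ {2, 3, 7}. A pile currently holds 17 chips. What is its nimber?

1

Compute g(0), g(1), … for moves {2, 3, 7}:
k:     0  1  2  3  4  5  6  7  8  9 10 11 12 13 14 15 16 17
g(k):  0  0  1  1  2  0  0  1  1  2  0  0  1  1  2  0  0  1
So g(17) = 1.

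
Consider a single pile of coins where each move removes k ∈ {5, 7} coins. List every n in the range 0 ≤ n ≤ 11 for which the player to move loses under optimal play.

0, 1, 2, 3, 4

Build the Grundy sequence with g(k) = mex{g(k−s) : s ∈ {5, 7}, s ≤ k}:
k:     0  1  2  3  4  5  6  7  8  9 10 11
g(k):  0  0  0  0  0  1  1  1  1  1  2  2
The P-positions (g = 0) in 0..11 are 0, 1, 2, 3, 4.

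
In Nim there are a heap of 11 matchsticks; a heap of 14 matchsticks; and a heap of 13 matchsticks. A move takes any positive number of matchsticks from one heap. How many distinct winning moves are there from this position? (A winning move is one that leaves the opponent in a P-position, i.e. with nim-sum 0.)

3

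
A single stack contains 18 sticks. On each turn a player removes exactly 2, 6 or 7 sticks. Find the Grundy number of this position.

0

Build the Grundy sequence with g(k) = mex{g(k−s) : s ∈ {2, 6, 7}, s ≤ k}:
k:     0  1  2  3  4  5  6  7  8  9 10 11 12 13 14 15 16 17 18
g(k):  0  0  1  1  0  0  1  1  2  0  3  1  2  0  0  1  1  0  0
So g(18) = 0.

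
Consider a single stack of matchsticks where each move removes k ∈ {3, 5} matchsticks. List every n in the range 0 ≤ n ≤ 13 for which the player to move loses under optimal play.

Grundy values for subtraction set {3, 5}:
g(0) = mex{} = 0
g(1) = mex{} = 0
g(2) = mex{} = 0
g(3) = mex{0} = 1
g(4) = mex{0} = 1
g(5) = mex{0} = 1
g(6) = mex{0,1} = 2
g(7) = mex{0,1} = 2
g(8) = mex{1} = 0
g(9) = mex{1,2} = 0
g(10) = mex{1,2} = 0
g(11) = mex{0,2} = 1
g(12) = mex{0,2} = 1
g(13) = mex{0} = 1
The P-positions (g = 0) in 0..13 are 0, 1, 2, 8, 9, 10.

0, 1, 2, 8, 9, 10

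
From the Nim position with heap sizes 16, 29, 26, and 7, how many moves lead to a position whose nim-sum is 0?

3

Bitwise XOR of the heap sizes:
  10000  (16)
  11101  (29)
  11010  (26)
  00111  (7)
  -----
  10000  (16)
The overall nim-sum is X = 16. A heap of size p has a winning move iff p XOR X < p (reduce it to p XOR X).
  16: 16 XOR 16 = 0 < 16 — winning move (to 0).
  29: 29 XOR 16 = 13 < 29 — winning move (to 13).
  26: 26 XOR 16 = 10 < 26 — winning move (to 10).
  7: 7 XOR 16 = 23 ≥ 7 — no move.
That gives 3 winning moves.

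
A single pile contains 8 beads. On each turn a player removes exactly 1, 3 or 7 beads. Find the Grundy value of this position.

Grundy values for subtraction set {1, 3, 7}:
g(0) = mex{} = 0
g(1) = mex{0} = 1
g(2) = mex{1} = 0
g(3) = mex{0} = 1
g(4) = mex{1} = 0
g(5) = mex{0} = 1
g(6) = mex{1} = 0
g(7) = mex{0} = 1
g(8) = mex{1} = 0
So g(8) = 0.

0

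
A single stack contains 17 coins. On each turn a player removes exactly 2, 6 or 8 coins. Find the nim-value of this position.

1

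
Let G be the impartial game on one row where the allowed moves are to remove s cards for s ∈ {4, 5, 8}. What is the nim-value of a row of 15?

0

Build the Grundy sequence with g(k) = mex{g(k−s) : s ∈ {4, 5, 8}, s ≤ k}:
k:     0  1  2  3  4  5  6  7  8  9 10 11 12 13 14 15
g(k):  0  0  0  0  1  1  1  1  2  2  2  2  0  0  0  0
So g(15) = 0.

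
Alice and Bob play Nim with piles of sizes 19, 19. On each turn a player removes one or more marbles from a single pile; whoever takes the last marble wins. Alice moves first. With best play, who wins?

Bob wins

Write each in binary and XOR column by column:
  10011  (19)
  10011  (19)
  -----
  00000  (0)
The nim-sum is 0, so this is a P-position: the player to move is in a losing position under optimal play; Alice is about to move from it and so loses — Bob wins.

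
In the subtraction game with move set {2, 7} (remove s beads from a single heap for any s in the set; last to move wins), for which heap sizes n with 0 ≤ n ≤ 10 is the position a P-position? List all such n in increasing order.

Build the Grundy sequence with g(k) = mex{g(k−s) : s ∈ {2, 7}, s ≤ k}:
k:     0  1  2  3  4  5  6  7  8  9 10
g(k):  0  0  1  1  0  0  1  1  2  0  0
The P-positions (g = 0) in 0..10 are 0, 1, 4, 5, 9, 10.

0, 1, 4, 5, 9, 10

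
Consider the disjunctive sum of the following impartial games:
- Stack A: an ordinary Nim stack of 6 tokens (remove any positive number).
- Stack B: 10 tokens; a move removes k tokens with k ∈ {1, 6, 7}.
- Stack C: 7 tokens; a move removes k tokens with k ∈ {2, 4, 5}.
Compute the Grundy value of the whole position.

Stack A is a plain Nim stack of size 6, so its Grundy value is 6.
Grundy values for stack B (subtraction set {1, 6, 7}):
k:     0  1  2  3  4  5  6  7  8  9 10
g(k):  0  1  0  1  0  1  2  3  2  3  2
So g(10) = 2.
Build the Grundy sequence for stack C with g(k) = mex{g(k−s) : s ∈ {2, 4, 5}, s ≤ k}:
k:     0  1  2  3  4  5  6  7
g(k):  0  0  1  1  2  2  3  0
So g(7) = 0.
By the Sprague-Grundy theorem, the Grundy value of a sum of independent games is the XOR of the component values.
Combined value = 6 ⊕ 2 ⊕ 0 = 4.

4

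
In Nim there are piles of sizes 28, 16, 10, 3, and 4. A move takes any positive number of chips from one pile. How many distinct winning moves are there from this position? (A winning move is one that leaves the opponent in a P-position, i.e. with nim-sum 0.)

1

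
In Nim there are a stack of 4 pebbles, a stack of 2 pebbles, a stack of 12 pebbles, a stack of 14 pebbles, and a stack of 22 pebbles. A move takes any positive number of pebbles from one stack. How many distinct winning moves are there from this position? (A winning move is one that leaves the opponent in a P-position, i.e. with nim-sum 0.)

1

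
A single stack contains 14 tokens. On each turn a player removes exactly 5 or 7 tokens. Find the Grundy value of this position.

Grundy values for subtraction set {5, 7}:
k:     0  1  2  3  4  5  6  7  8  9 10 11 12 13 14
g(k):  0  0  0  0  0  1  1  1  1  1  2  2  0  0  0
So g(14) = 0.

0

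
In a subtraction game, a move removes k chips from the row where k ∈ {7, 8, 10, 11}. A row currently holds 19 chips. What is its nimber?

0

Compute g(0), g(1), … for moves {7, 8, 10, 11}:
k:     0  1  2  3  4  5  6  7  8  9 10 11 12 13 14 15 16 17 18 19
g(k):  0  0  0  0  0  0  0  1  1  1  1  1  1  1  2  2  2  2  0  0
So g(19) = 0.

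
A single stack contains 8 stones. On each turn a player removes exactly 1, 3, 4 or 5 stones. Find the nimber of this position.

0

Build the Grundy sequence with g(k) = mex{g(k−s) : s ∈ {1, 3, 4, 5}, s ≤ k}:
k:     0  1  2  3  4  5  6  7  8
g(k):  0  1  0  1  2  3  2  3  0
So g(8) = 0.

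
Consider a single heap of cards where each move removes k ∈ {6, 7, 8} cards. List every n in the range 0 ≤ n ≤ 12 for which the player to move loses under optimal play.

0, 1, 2, 3, 4, 5

Compute g(0), g(1), … for moves {6, 7, 8}:
g(0) = mex{} = 0
g(1) = mex{} = 0
g(2) = mex{} = 0
g(3) = mex{} = 0
g(4) = mex{} = 0
g(5) = mex{} = 0
g(6) = mex{0} = 1
g(7) = mex{0} = 1
g(8) = mex{0} = 1
g(9) = mex{0} = 1
g(10) = mex{0} = 1
g(11) = mex{0} = 1
g(12) = mex{0,1} = 2
The P-positions (g = 0) in 0..12 are 0, 1, 2, 3, 4, 5.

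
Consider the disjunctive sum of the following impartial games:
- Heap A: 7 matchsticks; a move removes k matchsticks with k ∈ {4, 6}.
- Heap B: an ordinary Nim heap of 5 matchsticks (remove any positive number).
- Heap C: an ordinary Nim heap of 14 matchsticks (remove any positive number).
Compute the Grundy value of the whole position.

10

Build the Grundy sequence for heap A with g(k) = mex{g(k−s) : s ∈ {4, 6}, s ≤ k}:
g(0) = mex{} = 0
g(1) = mex{} = 0
g(2) = mex{} = 0
g(3) = mex{} = 0
g(4) = mex{0} = 1
g(5) = mex{0} = 1
g(6) = mex{0} = 1
g(7) = mex{0} = 1
So g(7) = 1.
Heap B is a plain Nim heap of size 5, so its Grundy value is 5.
Heap C is a plain Nim heap of size 14, so its Grundy value is 14.
The value of a disjunctive sum is the nim-sum of the parts.
Combined value = 1 ⊕ 5 ⊕ 14 = 10.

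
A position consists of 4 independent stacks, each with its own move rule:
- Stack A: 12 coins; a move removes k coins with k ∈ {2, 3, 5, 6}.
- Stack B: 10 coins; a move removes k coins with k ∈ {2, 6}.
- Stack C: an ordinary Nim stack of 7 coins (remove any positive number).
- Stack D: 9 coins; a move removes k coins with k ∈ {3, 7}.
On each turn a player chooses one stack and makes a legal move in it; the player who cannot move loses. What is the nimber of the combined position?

Grundy values for stack A (subtraction set {2, 3, 5, 6}):
g(0) = mex{} = 0
g(1) = mex{} = 0
g(2) = mex{0} = 1
g(3) = mex{0} = 1
g(4) = mex{0,1} = 2
g(5) = mex{0,1} = 2
g(6) = mex{0,1,2} = 3
g(7) = mex{0,1,2} = 3
g(8) = mex{1,2,3} = 0
g(9) = mex{1,2,3} = 0
g(10) = mex{0,2,3} = 1
g(11) = mex{0,2,3} = 1
g(12) = mex{0,1,3} = 2
So g(12) = 2.
Grundy values for stack B (subtraction set {2, 6}):
k:     0  1  2  3  4  5  6  7  8  9 10
g(k):  0  0  1  1  0  0  1  1  0  0  1
So g(10) = 1.
Stack C is a plain Nim stack of size 7, so its Grundy value is 7.
Grundy values for stack D (subtraction set {3, 7}):
k:     0  1  2  3  4  5  6  7  8  9
g(k):  0  0  0  1  1  1  0  2  2  1
So g(9) = 1.
The value of a disjunctive sum is the nim-sum of the parts.
Combined value = 2 XOR 1 XOR 7 XOR 1 = 5.

5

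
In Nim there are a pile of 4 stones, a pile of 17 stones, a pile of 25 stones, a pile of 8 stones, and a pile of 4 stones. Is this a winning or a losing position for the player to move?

Losing position

Nim-sum: 4 ⊕ 17 ⊕ 25 ⊕ 8 ⊕ 4 = 0.
The nim-sum is 0, so this is a P-position: the player to move is in a losing position under optimal play.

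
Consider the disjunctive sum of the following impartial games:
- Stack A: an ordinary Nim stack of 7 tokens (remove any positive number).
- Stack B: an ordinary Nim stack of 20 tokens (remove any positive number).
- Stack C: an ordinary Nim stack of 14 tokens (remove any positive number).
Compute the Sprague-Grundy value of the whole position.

Stack A is a plain Nim stack of size 7, so its Grundy value is 7.
Stack B is a plain Nim stack of size 20, so its Grundy value is 20.
Stack C is a plain Nim stack of size 14, so its Grundy value is 14.
By the Sprague-Grundy theorem, the Grundy value of a sum of independent games is the XOR of the component values.
Combined value = 7 XOR 20 XOR 14 = 29.

29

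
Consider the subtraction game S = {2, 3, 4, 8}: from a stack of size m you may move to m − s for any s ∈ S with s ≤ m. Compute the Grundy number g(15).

1

Build the Grundy sequence with g(k) = mex{g(k−s) : s ∈ {2, 3, 4, 8}, s ≤ k}:
k:     0  1  2  3  4  5  6  7  8  9 10 11 12 13 14 15
g(k):  0  0  1  1  2  2  0  0  1  1  2  2  0  0  1  1
So g(15) = 1.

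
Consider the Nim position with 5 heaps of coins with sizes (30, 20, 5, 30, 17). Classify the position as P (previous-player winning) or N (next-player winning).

Nim-sum: 30 XOR 20 XOR 5 XOR 30 XOR 17 = 0.
The nim-sum is 0, so this is a P-position: the player to move is in a losing position under optimal play.

P-position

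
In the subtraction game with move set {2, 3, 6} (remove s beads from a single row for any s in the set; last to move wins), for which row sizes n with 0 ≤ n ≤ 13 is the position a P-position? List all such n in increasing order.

0, 1, 5, 9, 10

Build the Grundy sequence with g(k) = mex{g(k−s) : s ∈ {2, 3, 6}, s ≤ k}:
g(0) = mex{} = 0
g(1) = mex{} = 0
g(2) = mex{0} = 1
g(3) = mex{0} = 1
g(4) = mex{0,1} = 2
g(5) = mex{1} = 0
g(6) = mex{0,1,2} = 3
g(7) = mex{0,2} = 1
g(8) = mex{0,1,3} = 2
g(9) = mex{1,3} = 0
g(10) = mex{1,2} = 0
g(11) = mex{0,2} = 1
g(12) = mex{0,3} = 1
g(13) = mex{0,1} = 2
The P-positions (g = 0) in 0..13 are 0, 1, 5, 9, 10.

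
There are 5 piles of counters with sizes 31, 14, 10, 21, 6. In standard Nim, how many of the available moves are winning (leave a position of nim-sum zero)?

Bitwise XOR of the heap sizes:
  11111  (31)
  01110  (14)
  01010  (10)
  10101  (21)
  00110  (6)
  -----
  01000  (8)
The overall nim-sum is X = 8. A pile of size p has a winning move iff p XOR X < p (reduce it to p XOR X).
  31: 31 XOR 8 = 23 < 31 — winning move (to 23).
  14: 14 XOR 8 = 6 < 14 — winning move (to 6).
  10: 10 XOR 8 = 2 < 10 — winning move (to 2).
  21: 21 XOR 8 = 29 ≥ 21 — no move.
  6: 6 XOR 8 = 14 ≥ 6 — no move.
That gives 3 winning moves.

3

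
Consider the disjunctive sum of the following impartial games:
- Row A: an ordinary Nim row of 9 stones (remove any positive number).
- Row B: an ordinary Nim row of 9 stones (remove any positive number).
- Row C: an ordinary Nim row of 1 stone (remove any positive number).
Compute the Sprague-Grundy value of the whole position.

Row A is a plain Nim row of size 9, so its Grundy value is 9.
Row B is a plain Nim row of size 9, so its Grundy value is 9.
Row C is a plain Nim row of size 1, so its Grundy value is 1.
By the Sprague-Grundy theorem, the Grundy value of a sum of independent games is the XOR of the component values.
Combined value = 9 XOR 9 XOR 1 = 1.

1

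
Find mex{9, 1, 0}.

The values 0, 1 are all present; 2 is the first non-negative integer missing from the set.

2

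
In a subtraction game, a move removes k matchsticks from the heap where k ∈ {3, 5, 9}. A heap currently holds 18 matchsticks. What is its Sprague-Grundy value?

0

Build the Grundy sequence with g(k) = mex{g(k−s) : s ∈ {3, 5, 9}, s ≤ k}:
k:     0  1  2  3  4  5  6  7  8  9 10 11 12 13 14 15 16 17 18
g(k):  0  0  0  1  1  1  2  2  0  3  3  1  0  2  0  1  0  1  0
So g(18) = 0.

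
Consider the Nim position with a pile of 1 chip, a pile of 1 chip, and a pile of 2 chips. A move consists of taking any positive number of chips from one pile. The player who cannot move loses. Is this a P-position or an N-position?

N-position

Compute the nim-sum pairwise:
1 ^ 1 = 0
0 ^ 2 = 2
The nim-sum is 2 ≠ 0, so this is an N-position: the player to move can win.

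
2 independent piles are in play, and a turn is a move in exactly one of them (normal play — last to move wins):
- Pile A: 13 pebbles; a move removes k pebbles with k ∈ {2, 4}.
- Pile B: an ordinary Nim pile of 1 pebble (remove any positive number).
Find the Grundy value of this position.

Build the Grundy sequence for pile A with g(k) = mex{g(k−s) : s ∈ {2, 4}, s ≤ k}:
k:     0  1  2  3  4  5  6  7  8  9 10 11 12 13
g(k):  0  0  1  1  2  2  0  0  1  1  2  2  0  0
So g(13) = 0.
Pile B is a plain Nim pile of size 1, so its Grundy value is 1.
The value of a disjunctive sum is the nim-sum of the parts.
Combined value = 0 XOR 1 = 1.

1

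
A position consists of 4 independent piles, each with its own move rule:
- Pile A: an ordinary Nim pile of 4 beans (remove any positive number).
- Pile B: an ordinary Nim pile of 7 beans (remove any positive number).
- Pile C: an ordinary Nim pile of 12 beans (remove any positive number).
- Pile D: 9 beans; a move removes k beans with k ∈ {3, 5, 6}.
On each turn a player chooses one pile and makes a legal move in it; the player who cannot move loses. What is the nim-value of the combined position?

15

Pile A is a plain Nim pile of size 4, so its Grundy value is 4.
Pile B is a plain Nim pile of size 7, so its Grundy value is 7.
Pile C is a plain Nim pile of size 12, so its Grundy value is 12.
For pile D, compute g(0), g(1), … with moves {3, 5, 6}:
k:     0  1  2  3  4  5  6  7  8  9
g(k):  0  0  0  1  1  1  2  2  2  0
So g(9) = 0.
The value of a disjunctive sum is the nim-sum of the parts.
Combined value = 4 ⊕ 7 ⊕ 12 ⊕ 0 = 15.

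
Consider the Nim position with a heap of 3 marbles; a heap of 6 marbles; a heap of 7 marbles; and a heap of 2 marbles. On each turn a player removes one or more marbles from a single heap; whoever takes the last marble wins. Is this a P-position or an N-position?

P-position

Nim-sum: 3 XOR 6 XOR 7 XOR 2 = 0.
The nim-sum is 0, so this is a P-position: the player to move is in a losing position under optimal play.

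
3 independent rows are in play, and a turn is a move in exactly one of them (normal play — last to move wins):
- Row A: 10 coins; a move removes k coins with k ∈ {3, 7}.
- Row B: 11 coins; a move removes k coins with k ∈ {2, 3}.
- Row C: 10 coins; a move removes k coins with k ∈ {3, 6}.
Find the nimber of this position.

0

For row A, compute g(0), g(1), … with moves {3, 7}:
g(0) = mex{} = 0
g(1) = mex{} = 0
g(2) = mex{} = 0
g(3) = mex{0} = 1
g(4) = mex{0} = 1
g(5) = mex{0} = 1
g(6) = mex{1} = 0
g(7) = mex{0,1} = 2
g(8) = mex{0,1} = 2
g(9) = mex{0} = 1
g(10) = mex{1,2} = 0
So g(10) = 0.
For row B, compute g(0), g(1), … with moves {2, 3}:
k:     0  1  2  3  4  5  6  7  8  9 10 11
g(k):  0  0  1  1  2  0  0  1  1  2  0  0
So g(11) = 0.
Build the Grundy sequence for row C with g(k) = mex{g(k−s) : s ∈ {3, 6}, s ≤ k}:
g(0) = mex{} = 0
g(1) = mex{} = 0
g(2) = mex{} = 0
g(3) = mex{0} = 1
g(4) = mex{0} = 1
g(5) = mex{0} = 1
g(6) = mex{0,1} = 2
g(7) = mex{0,1} = 2
g(8) = mex{0,1} = 2
g(9) = mex{1,2} = 0
g(10) = mex{1,2} = 0
So g(10) = 0.
By the Sprague-Grundy theorem, the Grundy value of a sum of independent games is the XOR of the component values.
Combined value = 0 ⊕ 0 ⊕ 0 = 0.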